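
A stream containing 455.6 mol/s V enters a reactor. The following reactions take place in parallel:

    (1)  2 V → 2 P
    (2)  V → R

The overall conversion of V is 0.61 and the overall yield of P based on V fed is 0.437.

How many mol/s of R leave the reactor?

Yield of P: 2ξ₁ / 455.6 = 0.437 → ξ₁ = 99.55 mol/s.
Conversion of V: 2ξ₁ + 1ξ₂ = 0.61 × 455.6 = 277.9 → ξ₂ = 78.82 mol/s.
Outlet amounts (n = n₀ + Σ ν·ξ):
  V: 455.6 − 2(99.55) − 1(78.82) = 177.7
  P: 0 + 2(99.55) = 199.1
  R: 0 + 1(78.82) = 78.82

78.8 mol/s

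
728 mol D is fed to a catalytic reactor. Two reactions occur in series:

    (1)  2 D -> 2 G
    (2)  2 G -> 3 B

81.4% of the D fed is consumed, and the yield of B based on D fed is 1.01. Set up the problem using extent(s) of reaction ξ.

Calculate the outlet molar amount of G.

102 mol

Conversion of D: D consumed = 2ξ₁ = 0.814 × 728 → ξ₁ = 296.3 mol.
Yield of B: 3ξ₂ / 728 = 1.01 → ξ₂ = 245.1 mol.
Outlet amounts (n = n₀ + Σ ν·ξ):
  D: 728 − 2(296.3) = 135.4
  G: 0 + 2(296.3) − 2(245.1) = 102.4
  B: 0 + 3(245.1) = 735.3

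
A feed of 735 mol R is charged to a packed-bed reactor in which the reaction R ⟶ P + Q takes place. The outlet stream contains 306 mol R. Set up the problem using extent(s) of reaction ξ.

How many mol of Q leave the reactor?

429 mol

For R: n = n₀ − 1ξ → 306 = 735 − 1ξ, giving ξ = 429 mol.
Outlet amounts (n = n₀ + ν ξ):
  R: 735 − 1(429) = 306
  P: 0 + 1(429) = 429
  Q: 0 + 1(429) = 429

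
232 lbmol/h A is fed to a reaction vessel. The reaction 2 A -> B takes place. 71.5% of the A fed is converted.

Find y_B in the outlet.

0.556

A reacted = 0.715 × 232 = 165.9 lbmol/h; ν_A = −2, so ξ = 165.9/2 = 82.94 lbmol/h.
Outlet amounts (n = n₀ + ν ξ):
  A: 232 − 2(82.94) = 66.12
  B: 0 + 1(82.94) = 82.94
Total out = 149.1 lbmol/h; y_B = 82.94 / 149.1 = 0.5564.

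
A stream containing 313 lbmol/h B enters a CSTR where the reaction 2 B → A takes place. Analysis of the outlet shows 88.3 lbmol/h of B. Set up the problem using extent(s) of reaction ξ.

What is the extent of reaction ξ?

For B: n = n₀ − 2ξ → 88.3 = 313 − 2ξ, giving ξ = 112.3 lbmol/h.
Outlet amounts (n = n₀ + ν ξ):
  B: 313 − 2(112.3) = 88.3
  A: 0 + 1(112.3) = 112.3

ξ = 112 lbmol/h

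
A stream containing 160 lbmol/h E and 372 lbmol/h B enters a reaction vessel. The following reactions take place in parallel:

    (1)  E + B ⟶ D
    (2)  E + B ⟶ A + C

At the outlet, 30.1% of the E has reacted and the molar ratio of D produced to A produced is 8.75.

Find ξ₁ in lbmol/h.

ξ₁ = 43.2 lbmol/h

Conversion of E: E consumed = 0.301 × 160 = 48.16 lbmol/h = 1ξ₁ + 1ξ₂.
Selectivity: 1ξ₁ / (1ξ₂) = 8.75 → ξ₁ = 8.75 ξ₂.
Substitute: (1·8.75 + 1) ξ₂ = 48.16 → ξ₂ = 4.939 lbmol/h, ξ₁ = 43.22 lbmol/h.
Outlet amounts (n = n₀ + Σ ν·ξ):
  E: 160 − 1(43.22) − 1(4.939) = 111.8
  B: 372 − 1(43.22) − 1(4.939) = 323.8
  D: 0 + 1(43.22) = 43.22
  A: 0 + 1(4.939) = 4.939
  C: 0 + 1(4.939) = 4.939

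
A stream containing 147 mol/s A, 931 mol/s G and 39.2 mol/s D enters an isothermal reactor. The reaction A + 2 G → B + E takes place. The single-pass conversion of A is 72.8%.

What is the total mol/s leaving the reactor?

A reacted = 0.728 × 147 = 107 mol/s; ν_A = −1, so ξ = 107/1 = 107 mol/s.
Outlet amounts (n = n₀ + ν ξ):
  A: 147 − 1(107) = 39.98
  G: 931 − 2(107) = 717
  B: 0 + 1(107) = 107
  E: 0 + 1(107) = 107
  D: 39.2 (inert)
Total out = 39.98 + 717 + 107 + 107 + 39.2 = 1010 mol/s.

1010 mol/s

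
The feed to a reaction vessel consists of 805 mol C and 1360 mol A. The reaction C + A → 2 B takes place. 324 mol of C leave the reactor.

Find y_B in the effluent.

For C: n = n₀ − 1ξ → 324 = 805 − 1ξ, giving ξ = 481 mol.
Outlet amounts (n = n₀ + ν ξ):
  C: 805 − 1(481) = 324
  A: 1360 − 1(481) = 879
  B: 0 + 2(481) = 962
Total out = 2165 mol; y_B = 962 / 2165 = 0.4443.

0.444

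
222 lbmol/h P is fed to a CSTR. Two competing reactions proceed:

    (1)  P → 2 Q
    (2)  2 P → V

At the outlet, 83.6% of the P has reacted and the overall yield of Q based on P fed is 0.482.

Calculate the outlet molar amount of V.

66 lbmol/h

Yield of Q: 2ξ₁ / 222 = 0.482 → ξ₁ = 53.5 lbmol/h.
Conversion of P: 1ξ₁ + 2ξ₂ = 0.836 × 222 = 185.6 → ξ₂ = 66.04 lbmol/h.
Outlet amounts (n = n₀ + Σ ν·ξ):
  P: 222 − 1(53.5) − 2(66.04) = 36.41
  Q: 0 + 2(53.5) = 107
  V: 0 + 1(66.04) = 66.04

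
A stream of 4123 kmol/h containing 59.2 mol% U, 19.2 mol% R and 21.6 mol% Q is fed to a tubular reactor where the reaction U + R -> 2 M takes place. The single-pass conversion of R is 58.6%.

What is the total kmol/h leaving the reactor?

4120 kmol/h

R reacted = 0.586 × 791.6 = 463.9 kmol/h; ν_R = −1, so ξ = 463.9/1 = 463.9 kmol/h.
Outlet amounts (n = n₀ + ν ξ):
  U: 2441 − 1(463.9) = 1977
  R: 791.6 − 1(463.9) = 327.7
  M: 0 + 2(463.9) = 927.8
  Q: 890.6 (inert)
Total out = 1977 + 327.7 + 927.8 + 890.6 = 4123 kmol/h.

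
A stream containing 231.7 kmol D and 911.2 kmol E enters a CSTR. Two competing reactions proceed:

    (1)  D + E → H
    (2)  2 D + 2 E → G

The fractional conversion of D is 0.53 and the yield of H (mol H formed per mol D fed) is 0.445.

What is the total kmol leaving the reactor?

Yield of H: 1ξ₁ / 231.7 = 0.445 → ξ₁ = 103.1 kmol.
Conversion of D: 1ξ₁ + 2ξ₂ = 0.53 × 231.7 = 122.8 → ξ₂ = 9.847 kmol.
Outlet amounts (n = n₀ + Σ ν·ξ):
  D: 231.7 − 1(103.1) − 2(9.847) = 108.9
  E: 911.2 − 1(103.1) − 2(9.847) = 788.4
  H: 0 + 1(103.1) = 103.1
  G: 0 + 1(9.847) = 9.847
Total out = 108.9 + 788.4 + 103.1 + 9.847 = 1010 kmol.

1010 kmol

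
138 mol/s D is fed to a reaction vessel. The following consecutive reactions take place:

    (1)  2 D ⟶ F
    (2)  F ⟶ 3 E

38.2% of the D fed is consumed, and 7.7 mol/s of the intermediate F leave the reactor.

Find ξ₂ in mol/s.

ξ₂ = 18.7 mol/s

Conversion of D: D consumed = 2ξ₁ = 0.382 × 138 → ξ₁ = 26.36 mol/s.
F balance: n_F = 0 + 1ξ₁ − 1ξ₂ = 7.7 → ξ₂ = (1·26.36 − 7.7)/1 = 18.66 mol/s.
Outlet amounts (n = n₀ + Σ ν·ξ):
  D: 138 − 2(26.36) = 85.28
  F: 0 + 1(26.36) − 1(18.66) = 7.7
  E: 0 + 3(18.66) = 55.97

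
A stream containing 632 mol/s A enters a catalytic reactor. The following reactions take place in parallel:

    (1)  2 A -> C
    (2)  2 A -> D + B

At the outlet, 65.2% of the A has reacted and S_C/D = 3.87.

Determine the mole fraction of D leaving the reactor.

Conversion of A: A consumed = 0.652 × 632 = 412.1 mol/s = 2ξ₁ + 2ξ₂.
Selectivity: 1ξ₁ / (1ξ₂) = 3.87 → ξ₁ = 3.87 ξ₂.
Substitute: (2·3.87 + 2) ξ₂ = 412.1 → ξ₂ = 42.31 mol/s, ξ₁ = 163.7 mol/s.
Outlet amounts (n = n₀ + Σ ν·ξ):
  A: 632 − 2(163.7) − 2(42.31) = 219.9
  C: 0 + 1(163.7) = 163.7
  D: 0 + 1(42.31) = 42.31
  B: 0 + 1(42.31) = 42.31
Total out = 468.3 mol/s; y_D = 42.31 / 468.3 = 0.09035.

0.0903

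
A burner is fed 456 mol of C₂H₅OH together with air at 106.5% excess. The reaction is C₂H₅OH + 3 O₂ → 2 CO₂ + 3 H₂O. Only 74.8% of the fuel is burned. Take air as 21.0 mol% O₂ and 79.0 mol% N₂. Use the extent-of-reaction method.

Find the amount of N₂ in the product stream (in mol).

Stoichiometric O₂ = 3 × 456 = 1368 mol; O₂ fed = 1368 × 2.065 = 2825 mol.
N₂ fed = 2825 × 79/21 = 10630 mol.
Fuel reacted = 0.748 × 456 → ξ = 341.1 mol.
Outlet (n = n₀ + ν ξ):
  C₂H₅OH: 456 − 1(341.1) = 114.9
  O₂: 2825 − 3(341.1) = 1802
  N₂: 10630 (inert)
  CO₂: 0 + 2(341.1) = 682.2
  H₂O: 0 + 3(341.1) = 1023

10600 mol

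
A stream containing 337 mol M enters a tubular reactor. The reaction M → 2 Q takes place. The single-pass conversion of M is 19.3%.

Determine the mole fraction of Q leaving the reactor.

M reacted = 0.193 × 337 = 65.04 mol; ν_M = −1, so ξ = 65.04/1 = 65.04 mol.
Outlet amounts (n = n₀ + ν ξ):
  M: 337 − 1(65.04) = 272
  Q: 0 + 2(65.04) = 130.1
Total out = 402 mol; y_Q = 130.1 / 402 = 0.3236.

0.324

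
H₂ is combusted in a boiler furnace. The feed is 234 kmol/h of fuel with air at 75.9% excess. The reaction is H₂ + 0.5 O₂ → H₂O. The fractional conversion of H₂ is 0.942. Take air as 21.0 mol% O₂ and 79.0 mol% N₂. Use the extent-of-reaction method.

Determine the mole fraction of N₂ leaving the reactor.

0.701

Stoichiometric O₂ = 0.5 × 234 = 117 kmol/h; O₂ fed = 117 × 1.759 = 205.8 kmol/h.
N₂ fed = 205.8 × 79/21 = 774.2 kmol/h.
Fuel reacted = 0.942 × 234 → ξ = 220.4 kmol/h.
Outlet (n = n₀ + ν ξ):
  H₂: 234 − 1(220.4) = 13.57
  O₂: 205.8 − 0.5(220.4) = 95.59
  N₂: 774.2 (inert)
  H₂O: 0 + 1(220.4) = 220.4
Total out = 1104 kmol/h; y_N₂ = 774.2 / 1104 = 0.7014.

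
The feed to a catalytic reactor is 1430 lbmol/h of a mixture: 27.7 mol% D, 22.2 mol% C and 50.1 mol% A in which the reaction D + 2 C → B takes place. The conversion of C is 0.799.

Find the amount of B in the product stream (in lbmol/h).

C reacted = 0.799 × 317.5 = 253.7 lbmol/h; ν_C = −2, so ξ = 253.7/2 = 126.8 lbmol/h.
Outlet amounts (n = n₀ + ν ξ):
  D: 396.1 − 1(126.8) = 269.3
  C: 317.5 − 2(126.8) = 63.81
  B: 0 + 1(126.8) = 126.8
  A: 716.4 (inert)

127 lbmol/h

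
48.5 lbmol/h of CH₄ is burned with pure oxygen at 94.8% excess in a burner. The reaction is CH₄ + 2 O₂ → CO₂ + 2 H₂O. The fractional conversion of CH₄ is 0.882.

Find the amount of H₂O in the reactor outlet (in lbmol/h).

Stoichiometric O₂ = 2 × 48.5 = 97 lbmol/h; O₂ fed = 97 × 1.948 = 189 lbmol/h.
Fuel reacted = 0.882 × 48.5 → ξ = 42.78 lbmol/h.
Outlet (n = n₀ + ν ξ):
  CH₄: 48.5 − 1(42.78) = 5.723
  O₂: 189 − 2(42.78) = 103.4
  CO₂: 0 + 1(42.78) = 42.78
  H₂O: 0 + 2(42.78) = 85.55

85.6 lbmol/h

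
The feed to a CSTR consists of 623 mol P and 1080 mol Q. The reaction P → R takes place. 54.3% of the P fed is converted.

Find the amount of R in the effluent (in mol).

P reacted = 0.543 × 623 = 338.3 mol; ν_P = −1, so ξ = 338.3/1 = 338.3 mol.
Outlet amounts (n = n₀ + ν ξ):
  P: 623 − 1(338.3) = 284.7
  R: 0 + 1(338.3) = 338.3
  Q: 1080 (inert)

338 mol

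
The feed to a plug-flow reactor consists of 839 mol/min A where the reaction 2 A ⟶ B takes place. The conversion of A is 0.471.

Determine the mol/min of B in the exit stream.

198 mol/min

A reacted = 0.471 × 839 = 395.2 mol/min; ν_A = −2, so ξ = 395.2/2 = 197.6 mol/min.
Outlet amounts (n = n₀ + ν ξ):
  A: 839 − 2(197.6) = 443.8
  B: 0 + 1(197.6) = 197.6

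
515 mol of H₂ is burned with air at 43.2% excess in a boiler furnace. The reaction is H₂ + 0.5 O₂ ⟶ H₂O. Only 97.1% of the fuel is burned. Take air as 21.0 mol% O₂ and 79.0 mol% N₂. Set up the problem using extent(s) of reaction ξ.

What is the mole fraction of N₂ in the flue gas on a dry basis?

Stoichiometric O₂ = 0.5 × 515 = 257.5 mol; O₂ fed = 257.5 × 1.432 = 368.7 mol.
N₂ fed = 368.7 × 79/21 = 1387 mol.
Fuel reacted = 0.971 × 515 → ξ = 500.1 mol.
Outlet (n = n₀ + ν ξ):
  H₂: 515 − 1(500.1) = 14.94
  O₂: 368.7 − 0.5(500.1) = 118.7
  N₂: 1387 (inert)
  H₂O: 0 + 1(500.1) = 500.1
Dry total = 1521 mol; y_N₂ (dry) = 1387 / 1521 = 0.9121.

0.912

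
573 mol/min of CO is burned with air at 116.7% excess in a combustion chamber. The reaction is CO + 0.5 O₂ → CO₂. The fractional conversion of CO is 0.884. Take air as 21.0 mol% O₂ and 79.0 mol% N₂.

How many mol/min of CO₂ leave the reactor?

507 mol/min

Stoichiometric O₂ = 0.5 × 573 = 286.5 mol/min; O₂ fed = 286.5 × 2.167 = 620.8 mol/min.
N₂ fed = 620.8 × 79/21 = 2336 mol/min.
Fuel reacted = 0.884 × 573 → ξ = 506.5 mol/min.
Outlet (n = n₀ + ν ξ):
  CO: 573 − 1(506.5) = 66.47
  O₂: 620.8 − 0.5(506.5) = 367.6
  N₂: 2336 (inert)
  CO₂: 0 + 1(506.5) = 506.5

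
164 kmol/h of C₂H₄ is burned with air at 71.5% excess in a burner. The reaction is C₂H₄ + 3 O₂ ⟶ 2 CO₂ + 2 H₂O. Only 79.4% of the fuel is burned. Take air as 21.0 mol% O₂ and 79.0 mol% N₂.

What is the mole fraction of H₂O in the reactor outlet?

0.0623

Stoichiometric O₂ = 3 × 164 = 492 kmol/h; O₂ fed = 492 × 1.715 = 843.8 kmol/h.
N₂ fed = 843.8 × 79/21 = 3174 kmol/h.
Fuel reacted = 0.794 × 164 → ξ = 130.2 kmol/h.
Outlet (n = n₀ + ν ξ):
  C₂H₄: 164 − 1(130.2) = 33.78
  O₂: 843.8 − 3(130.2) = 453.1
  N₂: 3174 (inert)
  CO₂: 0 + 2(130.2) = 260.4
  H₂O: 0 + 2(130.2) = 260.4
Total out = 4182 kmol/h; y_H₂O = 260.4 / 4182 = 0.06227.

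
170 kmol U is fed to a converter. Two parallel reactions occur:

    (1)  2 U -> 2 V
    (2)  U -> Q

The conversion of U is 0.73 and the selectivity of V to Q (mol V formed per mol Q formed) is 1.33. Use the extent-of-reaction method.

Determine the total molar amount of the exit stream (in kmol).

170 kmol

Conversion of U: U consumed = 0.73 × 170 = 124.1 kmol = 2ξ₁ + 1ξ₂.
Selectivity: 2ξ₁ / (1ξ₂) = 1.33 → ξ₁ = 0.665 ξ₂.
Substitute: (2·0.665 + 1) ξ₂ = 124.1 → ξ₂ = 53.26 kmol, ξ₁ = 35.42 kmol.
Outlet amounts (n = n₀ + Σ ν·ξ):
  U: 170 − 2(35.42) − 1(53.26) = 45.9
  V: 0 + 2(35.42) = 70.84
  Q: 0 + 1(53.26) = 53.26
Total out = 45.9 + 70.84 + 53.26 = 170 kmol.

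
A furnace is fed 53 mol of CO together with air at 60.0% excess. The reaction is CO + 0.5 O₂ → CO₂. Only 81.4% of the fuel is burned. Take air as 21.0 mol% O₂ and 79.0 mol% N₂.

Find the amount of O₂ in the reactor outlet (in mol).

20.8 mol

Stoichiometric O₂ = 0.5 × 53 = 26.5 mol; O₂ fed = 26.5 × 1.600 = 42.4 mol.
N₂ fed = 42.4 × 79/21 = 159.5 mol.
Fuel reacted = 0.814 × 53 → ξ = 43.14 mol.
Outlet (n = n₀ + ν ξ):
  CO: 53 − 1(43.14) = 9.858
  O₂: 42.4 − 0.5(43.14) = 20.83
  N₂: 159.5 (inert)
  CO₂: 0 + 1(43.14) = 43.14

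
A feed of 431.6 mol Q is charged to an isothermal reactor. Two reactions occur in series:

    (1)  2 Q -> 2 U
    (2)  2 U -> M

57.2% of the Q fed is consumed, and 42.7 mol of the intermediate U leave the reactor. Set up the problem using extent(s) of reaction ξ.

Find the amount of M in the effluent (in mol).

Conversion of Q: Q consumed = 2ξ₁ = 0.572 × 431.6 → ξ₁ = 123.4 mol.
U balance: n_U = 0 + 2ξ₁ − 2ξ₂ = 42.7 → ξ₂ = (2·123.4 − 42.7)/2 = 102.1 mol.
Outlet amounts (n = n₀ + Σ ν·ξ):
  Q: 431.6 − 2(123.4) = 184.7
  U: 0 + 2(123.4) − 2(102.1) = 42.7
  M: 0 + 1(102.1) = 102.1

102 mol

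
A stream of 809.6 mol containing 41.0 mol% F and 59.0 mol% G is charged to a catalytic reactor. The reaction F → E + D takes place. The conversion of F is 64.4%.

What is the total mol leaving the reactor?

1020 mol

F reacted = 0.644 × 331.9 = 213.8 mol; ν_F = −1, so ξ = 213.8/1 = 213.8 mol.
Outlet amounts (n = n₀ + ν ξ):
  F: 331.9 − 1(213.8) = 118.2
  E: 0 + 1(213.8) = 213.8
  D: 0 + 1(213.8) = 213.8
  G: 477.7 (inert)
Total out = 118.2 + 213.8 + 213.8 + 477.7 = 1023 mol.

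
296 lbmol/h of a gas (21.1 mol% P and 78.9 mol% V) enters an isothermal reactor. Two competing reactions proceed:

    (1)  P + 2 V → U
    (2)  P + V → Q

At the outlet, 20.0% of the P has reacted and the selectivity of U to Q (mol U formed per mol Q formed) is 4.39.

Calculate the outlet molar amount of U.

Conversion of P: P consumed = 0.2 × 62.46 = 12.49 lbmol/h = 1ξ₁ + 1ξ₂.
Selectivity: 1ξ₁ / (1ξ₂) = 4.39 → ξ₁ = 4.39 ξ₂.
Substitute: (1·4.39 + 1) ξ₂ = 12.49 → ξ₂ = 2.317 lbmol/h, ξ₁ = 10.17 lbmol/h.
Outlet amounts (n = n₀ + Σ ν·ξ):
  P: 62.46 − 1(10.17) − 1(2.317) = 49.96
  V: 233.5 − 2(10.17) − 1(2.317) = 210.9
  U: 0 + 1(10.17) = 10.17
  Q: 0 + 1(2.317) = 2.317

10.2 lbmol/h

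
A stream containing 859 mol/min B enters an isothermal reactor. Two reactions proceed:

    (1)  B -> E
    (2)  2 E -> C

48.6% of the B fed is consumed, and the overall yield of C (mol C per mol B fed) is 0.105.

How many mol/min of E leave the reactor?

Conversion of B: B consumed = 1ξ₁ = 0.486 × 859 → ξ₁ = 417.5 mol/min.
Yield of C: 1ξ₂ / 859 = 0.105 → ξ₂ = 90.19 mol/min.
Outlet amounts (n = n₀ + Σ ν·ξ):
  B: 859 − 1(417.5) = 441.5
  E: 0 + 1(417.5) − 2(90.19) = 237.1
  C: 0 + 1(90.19) = 90.19

237 mol/min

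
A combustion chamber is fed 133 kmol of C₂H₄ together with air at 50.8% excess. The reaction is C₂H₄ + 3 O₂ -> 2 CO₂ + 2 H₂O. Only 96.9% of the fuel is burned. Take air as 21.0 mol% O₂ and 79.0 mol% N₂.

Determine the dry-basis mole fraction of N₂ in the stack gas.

0.826

Stoichiometric O₂ = 3 × 133 = 399 kmol; O₂ fed = 399 × 1.508 = 601.7 kmol.
N₂ fed = 601.7 × 79/21 = 2264 kmol.
Fuel reacted = 0.969 × 133 → ξ = 128.9 kmol.
Outlet (n = n₀ + ν ξ):
  C₂H₄: 133 − 1(128.9) = 4.123
  O₂: 601.7 − 3(128.9) = 215.1
  N₂: 2264 (inert)
  CO₂: 0 + 2(128.9) = 257.8
  H₂O: 0 + 2(128.9) = 257.8
Dry total = 2740 kmol; y_N₂ (dry) = 2264 / 2740 = 0.826.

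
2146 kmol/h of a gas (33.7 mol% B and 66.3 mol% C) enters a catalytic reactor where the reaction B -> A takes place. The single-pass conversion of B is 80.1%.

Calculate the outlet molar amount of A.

B reacted = 0.801 × 723.2 = 579.3 kmol/h; ν_B = −1, so ξ = 579.3/1 = 579.3 kmol/h.
Outlet amounts (n = n₀ + ν ξ):
  B: 723.2 − 1(579.3) = 143.9
  A: 0 + 1(579.3) = 579.3
  C: 1423 (inert)

579 kmol/h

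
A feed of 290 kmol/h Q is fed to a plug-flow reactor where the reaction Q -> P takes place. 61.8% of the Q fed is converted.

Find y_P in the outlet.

Q reacted = 0.618 × 290 = 179.2 kmol/h; ν_Q = −1, so ξ = 179.2/1 = 179.2 kmol/h.
Outlet amounts (n = n₀ + ν ξ):
  Q: 290 − 1(179.2) = 110.8
  P: 0 + 1(179.2) = 179.2
Total out = 290 kmol/h; y_P = 179.2 / 290 = 0.618.

0.618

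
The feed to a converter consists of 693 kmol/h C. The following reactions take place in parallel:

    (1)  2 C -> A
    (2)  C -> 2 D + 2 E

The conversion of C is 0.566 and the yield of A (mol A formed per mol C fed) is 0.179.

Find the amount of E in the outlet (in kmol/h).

Yield of A: 1ξ₁ / 693 = 0.179 → ξ₁ = 124 kmol/h.
Conversion of C: 2ξ₁ + 1ξ₂ = 0.566 × 693 = 392.2 → ξ₂ = 144.1 kmol/h.
Outlet amounts (n = n₀ + Σ ν·ξ):
  C: 693 − 2(124) − 1(144.1) = 300.8
  A: 0 + 1(124) = 124
  D: 0 + 2(144.1) = 288.3
  E: 0 + 2(144.1) = 288.3

288 kmol/h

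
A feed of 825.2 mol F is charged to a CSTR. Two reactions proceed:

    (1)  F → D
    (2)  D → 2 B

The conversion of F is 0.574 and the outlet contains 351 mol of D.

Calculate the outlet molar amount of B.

245 mol

Conversion of F: F consumed = 1ξ₁ = 0.574 × 825.2 → ξ₁ = 473.7 mol.
D balance: n_D = 0 + 1ξ₁ − 1ξ₂ = 351 → ξ₂ = (1·473.7 − 351)/1 = 122.7 mol.
Outlet amounts (n = n₀ + Σ ν·ξ):
  F: 825.2 − 1(473.7) = 351.5
  D: 0 + 1(473.7) − 1(122.7) = 351
  B: 0 + 2(122.7) = 245.3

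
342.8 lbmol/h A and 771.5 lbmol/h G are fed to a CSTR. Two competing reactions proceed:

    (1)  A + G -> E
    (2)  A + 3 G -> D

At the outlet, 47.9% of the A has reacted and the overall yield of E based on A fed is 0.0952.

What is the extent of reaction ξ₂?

Yield of E: 1ξ₁ / 342.8 = 0.0952 → ξ₁ = 32.63 lbmol/h.
Conversion of A: 1ξ₁ + 1ξ₂ = 0.479 × 342.8 = 164.2 → ξ₂ = 131.6 lbmol/h.
Outlet amounts (n = n₀ + Σ ν·ξ):
  A: 342.8 − 1(32.63) − 1(131.6) = 178.6
  G: 771.5 − 1(32.63) − 3(131.6) = 344.2
  E: 0 + 1(32.63) = 32.63
  D: 0 + 1(131.6) = 131.6

ξ₂ = 132 lbmol/h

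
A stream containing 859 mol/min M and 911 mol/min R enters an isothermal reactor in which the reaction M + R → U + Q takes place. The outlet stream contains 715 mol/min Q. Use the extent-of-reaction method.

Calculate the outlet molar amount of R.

For Q: n = n₀ + 1ξ → 715 = 0 + 1ξ, giving ξ = 715 mol/min.
Outlet amounts (n = n₀ + ν ξ):
  M: 859 − 1(715) = 144
  R: 911 − 1(715) = 196
  U: 0 + 1(715) = 715
  Q: 0 + 1(715) = 715

196 mol/min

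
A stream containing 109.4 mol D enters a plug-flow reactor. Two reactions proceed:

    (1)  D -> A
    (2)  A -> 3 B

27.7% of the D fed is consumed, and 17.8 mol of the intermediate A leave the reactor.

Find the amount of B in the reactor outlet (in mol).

37.5 mol

Conversion of D: D consumed = 1ξ₁ = 0.277 × 109.4 → ξ₁ = 30.3 mol.
A balance: n_A = 0 + 1ξ₁ − 1ξ₂ = 17.8 → ξ₂ = (1·30.3 − 17.8)/1 = 12.5 mol.
Outlet amounts (n = n₀ + Σ ν·ξ):
  D: 109.4 − 1(30.3) = 79.1
  A: 0 + 1(30.3) − 1(12.5) = 17.8
  B: 0 + 3(12.5) = 37.51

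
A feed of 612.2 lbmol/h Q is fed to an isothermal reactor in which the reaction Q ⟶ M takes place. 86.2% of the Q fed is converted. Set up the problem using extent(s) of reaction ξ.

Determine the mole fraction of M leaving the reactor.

0.862

Q reacted = 0.862 × 612.2 = 527.7 lbmol/h; ν_Q = −1, so ξ = 527.7/1 = 527.7 lbmol/h.
Outlet amounts (n = n₀ + ν ξ):
  Q: 612.2 − 1(527.7) = 84.48
  M: 0 + 1(527.7) = 527.7
Total out = 612.2 lbmol/h; y_M = 527.7 / 612.2 = 0.862.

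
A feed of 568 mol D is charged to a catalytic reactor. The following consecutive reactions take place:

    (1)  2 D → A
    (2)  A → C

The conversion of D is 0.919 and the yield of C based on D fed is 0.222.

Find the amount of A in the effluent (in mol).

135 mol

Conversion of D: D consumed = 2ξ₁ = 0.919 × 568 → ξ₁ = 261 mol.
Yield of C: 1ξ₂ / 568 = 0.222 → ξ₂ = 126.1 mol.
Outlet amounts (n = n₀ + Σ ν·ξ):
  D: 568 − 2(261) = 46.01
  A: 0 + 1(261) − 1(126.1) = 134.9
  C: 0 + 1(126.1) = 126.1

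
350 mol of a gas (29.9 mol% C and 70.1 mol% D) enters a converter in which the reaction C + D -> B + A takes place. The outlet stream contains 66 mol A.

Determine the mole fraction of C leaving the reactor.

0.11

For A: n = n₀ + 1ξ → 66 = 0 + 1ξ, giving ξ = 66 mol.
Outlet amounts (n = n₀ + ν ξ):
  C: 104.7 − 1(66) = 38.65
  D: 245.3 − 1(66) = 179.3
  B: 0 + 1(66) = 66
  A: 0 + 1(66) = 66
Total out = 350 mol; y_C = 38.65 / 350 = 0.1104.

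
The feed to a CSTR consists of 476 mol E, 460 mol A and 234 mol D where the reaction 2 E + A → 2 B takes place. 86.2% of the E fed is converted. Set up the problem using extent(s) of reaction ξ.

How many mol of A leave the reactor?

255 mol

E reacted = 0.862 × 476 = 410.3 mol; ν_E = −2, so ξ = 410.3/2 = 205.2 mol.
Outlet amounts (n = n₀ + ν ξ):
  E: 476 − 2(205.2) = 65.69
  A: 460 − 1(205.2) = 254.8
  B: 0 + 2(205.2) = 410.3
  D: 234 (inert)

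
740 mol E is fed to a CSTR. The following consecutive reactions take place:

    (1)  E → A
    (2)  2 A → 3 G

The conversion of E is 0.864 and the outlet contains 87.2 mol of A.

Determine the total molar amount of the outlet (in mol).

1020 mol

Conversion of E: E consumed = 1ξ₁ = 0.864 × 740 → ξ₁ = 639.4 mol.
A balance: n_A = 0 + 1ξ₁ − 2ξ₂ = 87.2 → ξ₂ = (1·639.4 − 87.2)/2 = 276.1 mol.
Outlet amounts (n = n₀ + Σ ν·ξ):
  E: 740 − 1(639.4) = 100.6
  A: 0 + 1(639.4) − 2(276.1) = 87.2
  G: 0 + 3(276.1) = 828.2
Total out = 100.6 + 87.2 + 828.2 = 1016 mol.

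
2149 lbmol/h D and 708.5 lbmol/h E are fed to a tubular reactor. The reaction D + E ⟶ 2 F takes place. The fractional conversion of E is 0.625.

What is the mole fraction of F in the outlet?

E reacted = 0.625 × 708.5 = 442.8 lbmol/h; ν_E = −1, so ξ = 442.8/1 = 442.8 lbmol/h.
Outlet amounts (n = n₀ + ν ξ):
  D: 2149 − 1(442.8) = 1706
  E: 708.5 − 1(442.8) = 265.7
  F: 0 + 2(442.8) = 885.6
Total out = 2858 lbmol/h; y_F = 885.6 / 2858 = 0.3099.

0.31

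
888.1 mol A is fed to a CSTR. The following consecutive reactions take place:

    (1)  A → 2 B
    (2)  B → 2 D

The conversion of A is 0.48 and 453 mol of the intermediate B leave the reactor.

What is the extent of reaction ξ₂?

Conversion of A: A consumed = 1ξ₁ = 0.48 × 888.1 → ξ₁ = 426.3 mol.
B balance: n_B = 0 + 2ξ₁ − 1ξ₂ = 453 → ξ₂ = (2·426.3 − 453)/1 = 399.6 mol.
Outlet amounts (n = n₀ + Σ ν·ξ):
  A: 888.1 − 1(426.3) = 461.8
  B: 0 + 2(426.3) − 1(399.6) = 453
  D: 0 + 2(399.6) = 799.2

ξ₂ = 400 mol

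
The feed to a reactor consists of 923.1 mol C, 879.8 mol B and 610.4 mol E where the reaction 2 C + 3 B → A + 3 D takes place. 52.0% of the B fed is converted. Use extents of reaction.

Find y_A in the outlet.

B reacted = 0.52 × 879.8 = 457.5 mol; ν_B = −3, so ξ = 457.5/3 = 152.5 mol.
Outlet amounts (n = n₀ + ν ξ):
  C: 923.1 − 2(152.5) = 618.1
  B: 879.8 − 3(152.5) = 422.3
  A: 0 + 1(152.5) = 152.5
  D: 0 + 3(152.5) = 457.5
  E: 610.4 (inert)
Total out = 2261 mol; y_A = 152.5 / 2261 = 0.06745.

0.0675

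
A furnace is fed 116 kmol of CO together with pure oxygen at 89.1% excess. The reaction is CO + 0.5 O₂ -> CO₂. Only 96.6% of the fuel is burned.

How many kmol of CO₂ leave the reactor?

Stoichiometric O₂ = 0.5 × 116 = 58 kmol; O₂ fed = 58 × 1.891 = 109.7 kmol.
Fuel reacted = 0.966 × 116 → ξ = 112.1 kmol.
Outlet (n = n₀ + ν ξ):
  CO: 116 − 1(112.1) = 3.944
  O₂: 109.7 − 0.5(112.1) = 53.65
  CO₂: 0 + 1(112.1) = 112.1

112 kmol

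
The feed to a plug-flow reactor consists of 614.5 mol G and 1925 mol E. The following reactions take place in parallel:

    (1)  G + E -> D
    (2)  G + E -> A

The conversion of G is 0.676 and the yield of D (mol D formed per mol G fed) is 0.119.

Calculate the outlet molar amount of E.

1510 mol

Yield of D: 1ξ₁ / 614.5 = 0.119 → ξ₁ = 73.13 mol.
Conversion of G: 1ξ₁ + 1ξ₂ = 0.676 × 614.5 = 415.4 → ξ₂ = 342.3 mol.
Outlet amounts (n = n₀ + Σ ν·ξ):
  G: 614.5 − 1(73.13) − 1(342.3) = 199.1
  E: 1925 − 1(73.13) − 1(342.3) = 1510
  D: 0 + 1(73.13) = 73.13
  A: 0 + 1(342.3) = 342.3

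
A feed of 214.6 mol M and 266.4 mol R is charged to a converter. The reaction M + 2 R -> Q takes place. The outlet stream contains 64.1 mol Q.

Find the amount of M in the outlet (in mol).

150 mol

For Q: n = n₀ + 1ξ → 64.1 = 0 + 1ξ, giving ξ = 64.1 mol.
Outlet amounts (n = n₀ + ν ξ):
  M: 214.6 − 1(64.1) = 150.5
  R: 266.4 − 2(64.1) = 138.2
  Q: 0 + 1(64.1) = 64.1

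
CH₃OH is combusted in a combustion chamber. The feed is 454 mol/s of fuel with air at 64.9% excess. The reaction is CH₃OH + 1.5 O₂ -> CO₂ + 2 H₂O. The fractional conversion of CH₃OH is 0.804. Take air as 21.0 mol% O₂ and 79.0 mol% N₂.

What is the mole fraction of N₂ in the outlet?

Stoichiometric O₂ = 1.5 × 454 = 681 mol/s; O₂ fed = 681 × 1.649 = 1123 mol/s.
N₂ fed = 1123 × 79/21 = 4225 mol/s.
Fuel reacted = 0.804 × 454 → ξ = 365 mol/s.
Outlet (n = n₀ + ν ξ):
  CH₃OH: 454 − 1(365) = 88.98
  O₂: 1123 − 1.5(365) = 575.4
  N₂: 4225 (inert)
  CO₂: 0 + 1(365) = 365
  H₂O: 0 + 2(365) = 730
Total out = 5984 mol/s; y_N₂ = 4225 / 5984 = 0.706.

0.706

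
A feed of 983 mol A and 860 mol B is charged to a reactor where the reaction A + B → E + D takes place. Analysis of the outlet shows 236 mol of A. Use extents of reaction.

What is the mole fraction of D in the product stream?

0.405

For A: n = n₀ − 1ξ → 236 = 983 − 1ξ, giving ξ = 747 mol.
Outlet amounts (n = n₀ + ν ξ):
  A: 983 − 1(747) = 236
  B: 860 − 1(747) = 113
  E: 0 + 1(747) = 747
  D: 0 + 1(747) = 747
Total out = 1843 mol; y_D = 747 / 1843 = 0.4053.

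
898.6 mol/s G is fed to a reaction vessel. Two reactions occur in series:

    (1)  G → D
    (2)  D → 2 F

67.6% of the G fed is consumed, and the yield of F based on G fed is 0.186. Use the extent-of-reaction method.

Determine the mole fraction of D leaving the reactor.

Conversion of G: G consumed = 1ξ₁ = 0.676 × 898.6 → ξ₁ = 607.5 mol/s.
Yield of F: 2ξ₂ / 898.6 = 0.186 → ξ₂ = 83.57 mol/s.
Outlet amounts (n = n₀ + Σ ν·ξ):
  G: 898.6 − 1(607.5) = 291.1
  D: 0 + 1(607.5) − 1(83.57) = 523.9
  F: 0 + 2(83.57) = 167.1
Total out = 982.2 mol/s; y_D = 523.9 / 982.2 = 0.5334.

0.533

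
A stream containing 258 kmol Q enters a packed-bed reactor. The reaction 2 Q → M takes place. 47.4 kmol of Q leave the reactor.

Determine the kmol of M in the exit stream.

For Q: n = n₀ − 2ξ → 47.4 = 258 − 2ξ, giving ξ = 105.3 kmol.
Outlet amounts (n = n₀ + ν ξ):
  Q: 258 − 2(105.3) = 47.4
  M: 0 + 1(105.3) = 105.3

105 kmol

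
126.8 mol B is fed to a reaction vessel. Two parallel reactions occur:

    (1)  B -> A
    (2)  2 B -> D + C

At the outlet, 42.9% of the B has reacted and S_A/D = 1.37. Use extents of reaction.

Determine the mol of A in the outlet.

Conversion of B: B consumed = 0.429 × 126.8 = 54.4 mol = 1ξ₁ + 2ξ₂.
Selectivity: 1ξ₁ / (1ξ₂) = 1.37 → ξ₁ = 1.37 ξ₂.
Substitute: (1·1.37 + 2) ξ₂ = 54.4 → ξ₂ = 16.14 mol, ξ₁ = 22.11 mol.
Outlet amounts (n = n₀ + Σ ν·ξ):
  B: 126.8 − 1(22.11) − 2(16.14) = 72.4
  A: 0 + 1(22.11) = 22.11
  D: 0 + 1(16.14) = 16.14
  C: 0 + 1(16.14) = 16.14

22.1 mol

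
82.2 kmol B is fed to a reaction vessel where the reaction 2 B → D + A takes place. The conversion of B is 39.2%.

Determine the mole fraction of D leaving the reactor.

B reacted = 0.392 × 82.2 = 32.22 kmol; ν_B = −2, so ξ = 32.22/2 = 16.11 kmol.
Outlet amounts (n = n₀ + ν ξ):
  B: 82.2 − 2(16.11) = 49.98
  D: 0 + 1(16.11) = 16.11
  A: 0 + 1(16.11) = 16.11
Total out = 82.2 kmol; y_D = 16.11 / 82.2 = 0.196.

0.196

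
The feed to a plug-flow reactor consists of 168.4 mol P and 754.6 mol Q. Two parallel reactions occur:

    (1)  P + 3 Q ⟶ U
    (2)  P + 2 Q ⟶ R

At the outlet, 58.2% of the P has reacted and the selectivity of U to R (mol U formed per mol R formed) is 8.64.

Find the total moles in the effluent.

Conversion of P: P consumed = 0.582 × 168.4 = 98.01 mol = 1ξ₁ + 1ξ₂.
Selectivity: 1ξ₁ / (1ξ₂) = 8.64 → ξ₁ = 8.64 ξ₂.
Substitute: (1·8.64 + 1) ξ₂ = 98.01 → ξ₂ = 10.17 mol, ξ₁ = 87.84 mol.
Outlet amounts (n = n₀ + Σ ν·ξ):
  P: 168.4 − 1(87.84) − 1(10.17) = 70.39
  Q: 754.6 − 3(87.84) − 2(10.17) = 470.7
  U: 0 + 1(87.84) = 87.84
  R: 0 + 1(10.17) = 10.17
Total out = 70.39 + 470.7 + 87.84 + 10.17 = 639.1 mol.

639 mol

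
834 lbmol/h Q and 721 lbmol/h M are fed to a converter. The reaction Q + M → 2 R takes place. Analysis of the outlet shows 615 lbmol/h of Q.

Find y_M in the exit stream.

For Q: n = n₀ − 1ξ → 615 = 834 − 1ξ, giving ξ = 219 lbmol/h.
Outlet amounts (n = n₀ + ν ξ):
  Q: 834 − 1(219) = 615
  M: 721 − 1(219) = 502
  R: 0 + 2(219) = 438
Total out = 1555 lbmol/h; y_M = 502 / 1555 = 0.3228.

0.323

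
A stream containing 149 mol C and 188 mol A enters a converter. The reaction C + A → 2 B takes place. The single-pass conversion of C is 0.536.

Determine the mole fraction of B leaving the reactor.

0.474

C reacted = 0.536 × 149 = 79.86 mol; ν_C = −1, so ξ = 79.86/1 = 79.86 mol.
Outlet amounts (n = n₀ + ν ξ):
  C: 149 − 1(79.86) = 69.14
  A: 188 − 1(79.86) = 108.1
  B: 0 + 2(79.86) = 159.7
Total out = 337 mol; y_B = 159.7 / 337 = 0.474.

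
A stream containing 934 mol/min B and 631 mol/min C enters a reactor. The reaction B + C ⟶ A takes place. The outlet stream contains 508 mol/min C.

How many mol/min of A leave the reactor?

For C: n = n₀ − 1ξ → 508 = 631 − 1ξ, giving ξ = 123 mol/min.
Outlet amounts (n = n₀ + ν ξ):
  B: 934 − 1(123) = 811
  C: 631 − 1(123) = 508
  A: 0 + 1(123) = 123

123 mol/min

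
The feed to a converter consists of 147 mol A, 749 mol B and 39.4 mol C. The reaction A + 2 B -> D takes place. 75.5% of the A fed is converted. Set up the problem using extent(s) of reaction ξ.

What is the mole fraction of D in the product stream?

0.156

A reacted = 0.755 × 147 = 111 mol; ν_A = −1, so ξ = 111/1 = 111 mol.
Outlet amounts (n = n₀ + ν ξ):
  A: 147 − 1(111) = 36.02
  B: 749 − 2(111) = 527
  D: 0 + 1(111) = 111
  C: 39.4 (inert)
Total out = 713.4 mol; y_D = 111 / 713.4 = 0.1556.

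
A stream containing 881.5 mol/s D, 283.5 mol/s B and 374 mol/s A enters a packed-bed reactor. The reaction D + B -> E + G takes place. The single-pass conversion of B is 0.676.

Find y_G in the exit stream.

B reacted = 0.676 × 283.5 = 191.6 mol/s; ν_B = −1, so ξ = 191.6/1 = 191.6 mol/s.
Outlet amounts (n = n₀ + ν ξ):
  D: 881.5 − 1(191.6) = 689.9
  B: 283.5 − 1(191.6) = 91.85
  E: 0 + 1(191.6) = 191.6
  G: 0 + 1(191.6) = 191.6
  A: 374 (inert)
Total out = 1539 mol/s; y_G = 191.6 / 1539 = 0.1245.

0.125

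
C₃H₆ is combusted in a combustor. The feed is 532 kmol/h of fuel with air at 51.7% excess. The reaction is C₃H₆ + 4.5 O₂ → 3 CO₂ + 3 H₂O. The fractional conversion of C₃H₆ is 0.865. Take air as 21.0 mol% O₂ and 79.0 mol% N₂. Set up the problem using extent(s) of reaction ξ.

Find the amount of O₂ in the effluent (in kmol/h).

Stoichiometric O₂ = 4.5 × 532 = 2394 kmol/h; O₂ fed = 2394 × 1.517 = 3632 kmol/h.
N₂ fed = 3632 × 79/21 = 13660 kmol/h.
Fuel reacted = 0.865 × 532 → ξ = 460.2 kmol/h.
Outlet (n = n₀ + ν ξ):
  C₃H₆: 532 − 1(460.2) = 71.82
  O₂: 3632 − 4.5(460.2) = 1561
  N₂: 13660 (inert)
  CO₂: 0 + 3(460.2) = 1381
  H₂O: 0 + 3(460.2) = 1381

1560 kmol/h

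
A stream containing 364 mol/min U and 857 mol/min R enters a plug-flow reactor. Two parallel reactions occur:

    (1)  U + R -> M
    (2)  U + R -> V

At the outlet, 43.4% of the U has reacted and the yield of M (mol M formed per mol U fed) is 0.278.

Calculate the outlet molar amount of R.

699 mol/min

Yield of M: 1ξ₁ / 364 = 0.278 → ξ₁ = 101.2 mol/min.
Conversion of U: 1ξ₁ + 1ξ₂ = 0.434 × 364 = 158 → ξ₂ = 56.78 mol/min.
Outlet amounts (n = n₀ + Σ ν·ξ):
  U: 364 − 1(101.2) − 1(56.78) = 206
  R: 857 − 1(101.2) − 1(56.78) = 699
  M: 0 + 1(101.2) = 101.2
  V: 0 + 1(56.78) = 56.78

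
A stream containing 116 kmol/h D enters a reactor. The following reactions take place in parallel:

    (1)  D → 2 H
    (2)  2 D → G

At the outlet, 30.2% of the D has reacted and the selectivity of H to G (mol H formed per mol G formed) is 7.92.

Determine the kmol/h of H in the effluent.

46.6 kmol/h

Conversion of D: D consumed = 0.302 × 116 = 35.03 kmol/h = 1ξ₁ + 2ξ₂.
Selectivity: 2ξ₁ / (1ξ₂) = 7.92 → ξ₁ = 3.96 ξ₂.
Substitute: (1·3.96 + 2) ξ₂ = 35.03 → ξ₂ = 5.878 kmol/h, ξ₁ = 23.28 kmol/h.
Outlet amounts (n = n₀ + Σ ν·ξ):
  D: 116 − 1(23.28) − 2(5.878) = 80.97
  H: 0 + 2(23.28) = 46.55
  G: 0 + 1(5.878) = 5.878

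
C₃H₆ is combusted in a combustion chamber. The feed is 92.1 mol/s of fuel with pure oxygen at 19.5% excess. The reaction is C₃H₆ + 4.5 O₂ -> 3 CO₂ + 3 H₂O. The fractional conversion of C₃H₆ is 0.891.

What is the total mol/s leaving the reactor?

Stoichiometric O₂ = 4.5 × 92.1 = 414.4 mol/s; O₂ fed = 414.4 × 1.195 = 495.3 mol/s.
Fuel reacted = 0.891 × 92.1 → ξ = 82.06 mol/s.
Outlet (n = n₀ + ν ξ):
  C₃H₆: 92.1 − 1(82.06) = 10.04
  O₂: 495.3 − 4.5(82.06) = 126
  CO₂: 0 + 3(82.06) = 246.2
  H₂O: 0 + 3(82.06) = 246.2
Total out = 10.04 + 126 + 246.2 + 246.2 = 628.4 mol/s.

628 mol/s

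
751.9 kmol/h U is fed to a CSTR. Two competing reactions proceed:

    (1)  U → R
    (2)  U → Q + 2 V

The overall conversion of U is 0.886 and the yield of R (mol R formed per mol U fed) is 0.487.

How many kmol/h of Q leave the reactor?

Yield of R: 1ξ₁ / 751.9 = 0.487 → ξ₁ = 366.2 kmol/h.
Conversion of U: 1ξ₁ + 1ξ₂ = 0.886 × 751.9 = 666.2 → ξ₂ = 300 kmol/h.
Outlet amounts (n = n₀ + Σ ν·ξ):
  U: 751.9 − 1(366.2) − 1(300) = 85.72
  R: 0 + 1(366.2) = 366.2
  Q: 0 + 1(300) = 300
  V: 0 + 2(300) = 600

300 kmol/h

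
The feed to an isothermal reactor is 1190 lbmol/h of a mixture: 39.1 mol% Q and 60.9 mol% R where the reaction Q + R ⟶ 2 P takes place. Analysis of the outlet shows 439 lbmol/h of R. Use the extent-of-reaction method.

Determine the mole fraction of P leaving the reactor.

0.48

For R: n = n₀ − 1ξ → 439 = 724.7 − 1ξ, giving ξ = 285.7 lbmol/h.
Outlet amounts (n = n₀ + ν ξ):
  Q: 465.3 − 1(285.7) = 179.6
  R: 724.7 − 1(285.7) = 439
  P: 0 + 2(285.7) = 571.4
Total out = 1190 lbmol/h; y_P = 571.4 / 1190 = 0.4802.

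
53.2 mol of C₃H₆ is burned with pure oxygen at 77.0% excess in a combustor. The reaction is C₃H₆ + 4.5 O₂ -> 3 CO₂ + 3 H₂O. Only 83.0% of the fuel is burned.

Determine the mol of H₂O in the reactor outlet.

132 mol

Stoichiometric O₂ = 4.5 × 53.2 = 239.4 mol; O₂ fed = 239.4 × 1.770 = 423.7 mol.
Fuel reacted = 0.83 × 53.2 → ξ = 44.16 mol.
Outlet (n = n₀ + ν ξ):
  C₃H₆: 53.2 − 1(44.16) = 9.044
  O₂: 423.7 − 4.5(44.16) = 225
  CO₂: 0 + 3(44.16) = 132.5
  H₂O: 0 + 3(44.16) = 132.5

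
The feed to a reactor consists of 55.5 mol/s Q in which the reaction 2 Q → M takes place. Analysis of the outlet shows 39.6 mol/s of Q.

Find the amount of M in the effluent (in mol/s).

For Q: n = n₀ − 2ξ → 39.6 = 55.5 − 2ξ, giving ξ = 7.95 mol/s.
Outlet amounts (n = n₀ + ν ξ):
  Q: 55.5 − 2(7.95) = 39.6
  M: 0 + 1(7.95) = 7.95

7.95 mol/s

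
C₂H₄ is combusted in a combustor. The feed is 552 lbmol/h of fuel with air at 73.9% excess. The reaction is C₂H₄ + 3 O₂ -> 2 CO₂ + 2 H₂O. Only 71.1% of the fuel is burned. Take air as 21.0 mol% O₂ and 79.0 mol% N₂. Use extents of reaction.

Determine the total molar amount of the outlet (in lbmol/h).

14300 lbmol/h

Stoichiometric O₂ = 3 × 552 = 1656 lbmol/h; O₂ fed = 1656 × 1.739 = 2880 lbmol/h.
N₂ fed = 2880 × 79/21 = 10830 lbmol/h.
Fuel reacted = 0.711 × 552 → ξ = 392.5 lbmol/h.
Outlet (n = n₀ + ν ξ):
  C₂H₄: 552 − 1(392.5) = 159.5
  O₂: 2880 − 3(392.5) = 1702
  N₂: 10830 (inert)
  CO₂: 0 + 2(392.5) = 784.9
  H₂O: 0 + 2(392.5) = 784.9
Total out = 159.5 + 1702 + 10830 + 784.9 + 784.9 = 14270 lbmol/h.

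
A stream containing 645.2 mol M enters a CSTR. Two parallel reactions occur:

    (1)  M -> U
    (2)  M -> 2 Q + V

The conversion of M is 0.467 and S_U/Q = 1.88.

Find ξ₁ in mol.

ξ₁ = 238 mol

Conversion of M: M consumed = 0.467 × 645.2 = 301.3 mol = 1ξ₁ + 1ξ₂.
Selectivity: 1ξ₁ / (2ξ₂) = 1.88 → ξ₁ = 3.76 ξ₂.
Substitute: (1·3.76 + 1) ξ₂ = 301.3 → ξ₂ = 63.3 mol, ξ₁ = 238 mol.
Outlet amounts (n = n₀ + Σ ν·ξ):
  M: 645.2 − 1(238) − 1(63.3) = 343.9
  U: 0 + 1(238) = 238
  Q: 0 + 2(63.3) = 126.6
  V: 0 + 1(63.3) = 63.3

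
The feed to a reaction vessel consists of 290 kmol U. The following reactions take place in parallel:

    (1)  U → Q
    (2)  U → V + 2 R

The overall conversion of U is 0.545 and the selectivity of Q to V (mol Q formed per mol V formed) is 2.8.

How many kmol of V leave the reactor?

Conversion of U: U consumed = 0.545 × 290 = 158.1 kmol = 1ξ₁ + 1ξ₂.
Selectivity: 1ξ₁ / (1ξ₂) = 2.8 → ξ₁ = 2.8 ξ₂.
Substitute: (1·2.8 + 1) ξ₂ = 158.1 → ξ₂ = 41.59 kmol, ξ₁ = 116.5 kmol.
Outlet amounts (n = n₀ + Σ ν·ξ):
  U: 290 − 1(116.5) − 1(41.59) = 131.9
  Q: 0 + 1(116.5) = 116.5
  V: 0 + 1(41.59) = 41.59
  R: 0 + 2(41.59) = 83.18

41.6 kmol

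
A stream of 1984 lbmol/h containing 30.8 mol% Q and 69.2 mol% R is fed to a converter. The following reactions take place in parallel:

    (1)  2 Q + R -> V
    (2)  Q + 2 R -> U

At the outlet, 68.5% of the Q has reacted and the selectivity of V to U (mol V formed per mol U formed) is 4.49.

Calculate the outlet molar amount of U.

41.9 lbmol/h

Conversion of Q: Q consumed = 0.685 × 611.1 = 418.6 lbmol/h = 2ξ₁ + 1ξ₂.
Selectivity: 1ξ₁ / (1ξ₂) = 4.49 → ξ₁ = 4.49 ξ₂.
Substitute: (2·4.49 + 1) ξ₂ = 418.6 → ξ₂ = 41.94 lbmol/h, ξ₁ = 188.3 lbmol/h.
Outlet amounts (n = n₀ + Σ ν·ξ):
  Q: 611.1 − 2(188.3) − 1(41.94) = 192.5
  R: 1373 − 1(188.3) − 2(41.94) = 1101
  V: 0 + 1(188.3) = 188.3
  U: 0 + 1(41.94) = 41.94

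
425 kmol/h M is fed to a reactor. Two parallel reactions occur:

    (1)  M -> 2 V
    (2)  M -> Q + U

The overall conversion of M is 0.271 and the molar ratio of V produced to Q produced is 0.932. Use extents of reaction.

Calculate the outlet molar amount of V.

Conversion of M: M consumed = 0.271 × 425 = 115.2 kmol/h = 1ξ₁ + 1ξ₂.
Selectivity: 2ξ₁ / (1ξ₂) = 0.932 → ξ₁ = 0.466 ξ₂.
Substitute: (1·0.466 + 1) ξ₂ = 115.2 → ξ₂ = 78.56 kmol/h, ξ₁ = 36.61 kmol/h.
Outlet amounts (n = n₀ + Σ ν·ξ):
  M: 425 − 1(36.61) − 1(78.56) = 309.8
  V: 0 + 2(36.61) = 73.22
  Q: 0 + 1(78.56) = 78.56
  U: 0 + 1(78.56) = 78.56

73.2 kmol/h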